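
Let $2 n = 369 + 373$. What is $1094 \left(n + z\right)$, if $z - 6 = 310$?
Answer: $751578$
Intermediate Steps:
$z = 316$ ($z = 6 + 310 = 316$)
$n = 371$ ($n = \frac{369 + 373}{2} = \frac{1}{2} \cdot 742 = 371$)
$1094 \left(n + z\right) = 1094 \left(371 + 316\right) = 1094 \cdot 687 = 751578$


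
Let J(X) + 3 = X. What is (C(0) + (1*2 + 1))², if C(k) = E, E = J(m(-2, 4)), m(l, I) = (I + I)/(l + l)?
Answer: 4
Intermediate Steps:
m(l, I) = I/l (m(l, I) = (2*I)/((2*l)) = (2*I)*(1/(2*l)) = I/l)
J(X) = -3 + X
E = -5 (E = -3 + 4/(-2) = -3 + 4*(-½) = -3 - 2 = -5)
C(k) = -5
(C(0) + (1*2 + 1))² = (-5 + (1*2 + 1))² = (-5 + (2 + 1))² = (-5 + 3)² = (-2)² = 4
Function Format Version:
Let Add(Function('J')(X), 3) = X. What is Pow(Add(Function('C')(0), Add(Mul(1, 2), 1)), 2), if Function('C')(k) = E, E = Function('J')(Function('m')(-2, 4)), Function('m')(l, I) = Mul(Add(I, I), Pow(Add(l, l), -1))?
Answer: 4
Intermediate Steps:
Function('m')(l, I) = Mul(I, Pow(l, -1)) (Function('m')(l, I) = Mul(Mul(2, I), Pow(Mul(2, l), -1)) = Mul(Mul(2, I), Mul(Rational(1, 2), Pow(l, -1))) = Mul(I, Pow(l, -1)))
Function('J')(X) = Add(-3, X)
E = -5 (E = Add(-3, Mul(4, Pow(-2, -1))) = Add(-3, Mul(4, Rational(-1, 2))) = Add(-3, -2) = -5)
Function('C')(k) = -5
Pow(Add(Function('C')(0), Add(Mul(1, 2), 1)), 2) = Pow(Add(-5, Add(Mul(1, 2), 1)), 2) = Pow(Add(-5, Add(2, 1)), 2) = Pow(Add(-5, 3), 2) = Pow(-2, 2) = 4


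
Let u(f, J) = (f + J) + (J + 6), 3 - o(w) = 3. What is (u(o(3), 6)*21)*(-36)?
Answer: -13608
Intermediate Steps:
o(w) = 0 (o(w) = 3 - 1*3 = 3 - 3 = 0)
u(f, J) = 6 + f + 2*J (u(f, J) = (J + f) + (6 + J) = 6 + f + 2*J)
(u(o(3), 6)*21)*(-36) = ((6 + 0 + 2*6)*21)*(-36) = ((6 + 0 + 12)*21)*(-36) = (18*21)*(-36) = 378*(-36) = -13608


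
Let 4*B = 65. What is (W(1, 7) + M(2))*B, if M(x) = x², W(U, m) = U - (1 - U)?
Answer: 325/4 ≈ 81.250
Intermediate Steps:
B = 65/4 (B = (¼)*65 = 65/4 ≈ 16.250)
W(U, m) = -1 + 2*U (W(U, m) = U + (-1 + U) = -1 + 2*U)
(W(1, 7) + M(2))*B = ((-1 + 2*1) + 2²)*(65/4) = ((-1 + 2) + 4)*(65/4) = (1 + 4)*(65/4) = 5*(65/4) = 325/4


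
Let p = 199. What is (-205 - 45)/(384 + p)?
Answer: -250/583 ≈ -0.42882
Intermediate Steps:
(-205 - 45)/(384 + p) = (-205 - 45)/(384 + 199) = -250/583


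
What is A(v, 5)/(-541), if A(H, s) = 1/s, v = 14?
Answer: -1/2705 ≈ -0.00036969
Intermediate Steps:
A(v, 5)/(-541) = 1/(5*(-541)) = (⅕)*(-1/541) = -1/2705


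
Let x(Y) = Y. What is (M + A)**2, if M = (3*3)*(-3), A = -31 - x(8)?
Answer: 4356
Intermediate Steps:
A = -39 (A = -31 - 1*8 = -31 - 8 = -39)
M = -27 (M = 9*(-3) = -27)
(M + A)**2 = (-27 - 39)**2 = (-66)**2 = 4356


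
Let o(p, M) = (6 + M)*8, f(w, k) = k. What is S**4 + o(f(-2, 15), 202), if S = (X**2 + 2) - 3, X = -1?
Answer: 1664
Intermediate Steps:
o(p, M) = 48 + 8*M
S = 0 (S = ((-1)**2 + 2) - 3 = (1 + 2) - 3 = 3 - 3 = 0)
S**4 + o(f(-2, 15), 202) = 0**4 + (48 + 8*202) = 0 + (48 + 1616) = 0 + 1664 = 1664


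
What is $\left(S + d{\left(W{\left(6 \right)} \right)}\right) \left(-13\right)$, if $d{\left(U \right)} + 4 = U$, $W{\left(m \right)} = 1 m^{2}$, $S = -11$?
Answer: $-273$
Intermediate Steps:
$W{\left(m \right)} = m^{2}$
$d{\left(U \right)} = -4 + U$
$\left(S + d{\left(W{\left(6 \right)} \right)}\right) \left(-13\right) = \left(-11 - \left(4 - 6^{2}\right)\right) \left(-13\right) = \left(-11 + \left(-4 + 36\right)\right) \left(-13\right) = \left(-11 + 32\right) \left(-13\right) = 21 \left(-13\right) = -273$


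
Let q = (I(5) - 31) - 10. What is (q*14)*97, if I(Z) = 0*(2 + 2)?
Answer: -55678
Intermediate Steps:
I(Z) = 0 (I(Z) = 0*4 = 0)
q = -41 (q = (0 - 31) - 10 = -31 - 10 = -41)
(q*14)*97 = -41*14*97 = -574*97 = -55678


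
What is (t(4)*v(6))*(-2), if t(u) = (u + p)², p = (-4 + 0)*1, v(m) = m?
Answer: 0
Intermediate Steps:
p = -4 (p = -4*1 = -4)
t(u) = (-4 + u)² (t(u) = (u - 4)² = (-4 + u)²)
(t(4)*v(6))*(-2) = ((-4 + 4)²*6)*(-2) = (0²*6)*(-2) = (0*6)*(-2) = 0*(-2) = 0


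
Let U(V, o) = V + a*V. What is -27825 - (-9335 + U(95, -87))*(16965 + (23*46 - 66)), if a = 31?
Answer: 113011490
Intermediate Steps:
U(V, o) = 32*V (U(V, o) = V + 31*V = 32*V)
-27825 - (-9335 + U(95, -87))*(16965 + (23*46 - 66)) = -27825 - (-9335 + 32*95)*(16965 + (23*46 - 66)) = -27825 - (-9335 + 3040)*(16965 + (1058 - 66)) = -27825 - (-6295)*(16965 + 992) = -27825 - (-6295)*17957 = -27825 - 1*(-113039315) = -27825 + 113039315 = 113011490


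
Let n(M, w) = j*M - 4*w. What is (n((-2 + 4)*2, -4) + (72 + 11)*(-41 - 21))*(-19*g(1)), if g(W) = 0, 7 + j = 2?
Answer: 0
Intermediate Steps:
j = -5 (j = -7 + 2 = -5)
n(M, w) = -5*M - 4*w
(n((-2 + 4)*2, -4) + (72 + 11)*(-41 - 21))*(-19*g(1)) = ((-5*(-2 + 4)*2 - 4*(-4)) + (72 + 11)*(-41 - 21))*(-19*0) = ((-10*2 + 16) + 83*(-62))*0 = ((-5*4 + 16) - 5146)*0 = ((-20 + 16) - 5146)*0 = (-4 - 5146)*0 = -5150*0 = 0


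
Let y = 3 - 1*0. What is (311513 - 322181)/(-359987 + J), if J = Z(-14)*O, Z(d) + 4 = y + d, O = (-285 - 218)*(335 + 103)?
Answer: -10668/2944723 ≈ -0.0036228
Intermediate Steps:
O = -220314 (O = -503*438 = -220314)
y = 3 (y = 3 + 0 = 3)
Z(d) = -1 + d (Z(d) = -4 + (3 + d) = -1 + d)
J = 3304710 (J = (-1 - 14)*(-220314) = -15*(-220314) = 3304710)
(311513 - 322181)/(-359987 + J) = (311513 - 322181)/(-359987 + 3304710) = -10668/2944723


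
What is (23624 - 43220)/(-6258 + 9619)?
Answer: -19596/3361 ≈ -5.8304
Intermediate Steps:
(23624 - 43220)/(-6258 + 9619) = -19596/3361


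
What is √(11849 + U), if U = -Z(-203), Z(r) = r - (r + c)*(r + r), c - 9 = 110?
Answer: 2*√11539 ≈ 214.84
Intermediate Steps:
c = 119 (c = 9 + 110 = 119)
Z(r) = r - 2*r*(119 + r) (Z(r) = r - (r + 119)*(r + r) = r - (119 + r)*2*r = r - 2*r*(119 + r))
U = 34307 (U = -(-1)*(-203)*(237 + 2*(-203)) = -(-1)*(-203)*(237 - 406) = -(-1)*(-203)*(-169) = -1*(-34307) = 34307)
√(11849 + U) = √(11849 + 34307) = √46156 = 2*√11539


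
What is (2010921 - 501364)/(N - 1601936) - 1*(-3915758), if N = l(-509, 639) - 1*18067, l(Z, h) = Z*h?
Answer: 7617142402975/1945254 ≈ 3.9158e+6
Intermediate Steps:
N = -343318 (N = -509*639 - 1*18067 = -325251 - 18067 = -343318)
(2010921 - 501364)/(N - 1601936) - 1*(-3915758) = (2010921 - 501364)/(-343318 - 1601936) - 1*(-3915758) = 1509557/(-1945254) + 3915758 = 1509557*(-1/1945254) + 3915758 = -1509557/1945254 + 3915758 = 7617142402975/1945254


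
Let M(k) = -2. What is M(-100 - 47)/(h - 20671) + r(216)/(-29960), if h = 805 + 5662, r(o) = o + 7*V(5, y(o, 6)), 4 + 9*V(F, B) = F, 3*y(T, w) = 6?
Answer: -6793181/957491640 ≈ -0.0070948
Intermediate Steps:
y(T, w) = 2 (y(T, w) = (⅓)*6 = 2)
V(F, B) = -4/9 + F/9
r(o) = 7/9 + o (r(o) = o + 7*(-4/9 + (⅑)*5) = o + 7*(-4/9 + 5/9) = o + 7*(⅑) = o + 7/9 = 7/9 + o)
h = 6467
M(-100 - 47)/(h - 20671) + r(216)/(-29960) = -2/(6467 - 20671) + (7/9 + 216)/(-29960) = -2/(-14204) + (1951/9)*(-1/29960) = -2*(-1/14204) - 1951/269640 = 1/7102 - 1951/269640 = -6793181/957491640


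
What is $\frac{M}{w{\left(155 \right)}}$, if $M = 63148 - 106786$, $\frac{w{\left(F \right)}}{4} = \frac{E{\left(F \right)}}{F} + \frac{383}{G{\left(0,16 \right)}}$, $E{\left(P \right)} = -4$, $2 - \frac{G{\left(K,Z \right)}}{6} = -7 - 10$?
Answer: $- \frac{192770865}{58909} \approx -3272.4$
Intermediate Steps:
$G{\left(K,Z \right)} = 114$ ($G{\left(K,Z \right)} = 12 - 6 \left(-7 - 10\right) = 12 - -102 = 12 + 102 = 114$)
$w{\left(F \right)} = \frac{766}{57} - \frac{16}{F}$ ($w{\left(F \right)} = 4 \left(- \frac{4}{F} + \frac{383}{114}\right) = 4 \left(\frac{383}{114} - \frac{4}{F}\right) = \frac{766}{57} - \frac{16}{F}$)
$M = -43638$ ($M = 63148 - 106786 = -43638$)
$\frac{M}{w{\left(155 \right)}} = - \frac{43638}{\frac{766}{57} - \frac{16}{155}} = - \frac{43638}{\frac{117818}{8835}} = \left(-43638\right) \frac{8835}{117818} = - \frac{192770865}{58909}$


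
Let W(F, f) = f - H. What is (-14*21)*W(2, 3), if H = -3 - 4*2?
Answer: -4116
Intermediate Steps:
H = -11 (H = -3 - 8 = -11)
W(F, f) = 11 + f (W(F, f) = f - 1*(-11) = f + 11 = 11 + f)
(-14*21)*W(2, 3) = (-14*21)*(11 + 3) = -294*14 = -4116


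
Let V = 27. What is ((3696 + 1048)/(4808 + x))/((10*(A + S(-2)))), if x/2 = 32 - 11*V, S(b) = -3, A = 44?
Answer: 1186/438495 ≈ 0.0027047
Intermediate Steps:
x = -530 (x = 2*(32 - 11*27) = 2*(32 - 297) = 2*(-265) = -530)
((3696 + 1048)/(4808 + x))/((10*(A + S(-2)))) = ((3696 + 1048)/(4808 - 530))/((10*(44 - 3))) = (4744/4278)/((10*41)) = (4744*(1/4278))/410 = (2372/2139)*(1/410) = 1186/438495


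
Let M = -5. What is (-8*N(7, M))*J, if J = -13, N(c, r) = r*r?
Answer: 2600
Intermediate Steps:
N(c, r) = r²
(-8*N(7, M))*J = -8*(-5)²*(-13) = -8*25*(-13) = -200*(-13) = 2600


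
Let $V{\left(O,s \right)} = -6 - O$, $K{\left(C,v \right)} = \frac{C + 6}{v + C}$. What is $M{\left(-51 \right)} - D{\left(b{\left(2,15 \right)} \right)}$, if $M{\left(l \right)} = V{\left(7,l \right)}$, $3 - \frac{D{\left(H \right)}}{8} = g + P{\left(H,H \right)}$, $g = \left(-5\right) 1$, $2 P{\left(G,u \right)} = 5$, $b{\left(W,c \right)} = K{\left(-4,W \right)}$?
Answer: $-57$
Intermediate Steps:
$K{\left(C,v \right)} = \frac{6 + C}{C + v}$
$b{\left(W,c \right)} = \frac{2}{-4 + W}$ ($b{\left(W,c \right)} = \frac{6 - 4}{-4 + W} = \frac{1}{-4 + W} 2 = \frac{2}{-4 + W}$)
$P{\left(G,u \right)} = \frac{5}{2}$ ($P{\left(G,u \right)} = \frac{1}{2} \cdot 5 = \frac{5}{2}$)
$g = -5$
$D{\left(H \right)} = 44$ ($D{\left(H \right)} = 24 - 8 \left(-5 + \frac{5}{2}\right) = 24 - -20 = 24 + 20 = 44$)
$M{\left(l \right)} = -13$ ($M{\left(l \right)} = -6 - 7 = -13$)
$M{\left(-51 \right)} - D{\left(b{\left(2,15 \right)} \right)} = -13 - 44 = -57$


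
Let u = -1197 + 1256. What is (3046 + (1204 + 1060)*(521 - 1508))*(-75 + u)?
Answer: 35704352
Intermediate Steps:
u = 59
(3046 + (1204 + 1060)*(521 - 1508))*(-75 + u) = (3046 + (1204 + 1060)*(521 - 1508))*(-75 + 59) = (3046 + 2264*(-987))*(-16) = (3046 - 2234568)*(-16) = -2231522*(-16) = 35704352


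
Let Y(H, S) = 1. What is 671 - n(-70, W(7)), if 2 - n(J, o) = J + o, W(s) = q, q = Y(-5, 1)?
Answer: 600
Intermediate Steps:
q = 1
W(s) = 1
n(J, o) = 2 - J - o (n(J, o) = 2 - (J + o) = 2 + (-J - o) = 2 - J - o)
671 - n(-70, W(7)) = 671 - (2 - 1*(-70) - 1*1) = 671 - (2 + 70 - 1) = 671 - 1*71 = 671 - 71 = 600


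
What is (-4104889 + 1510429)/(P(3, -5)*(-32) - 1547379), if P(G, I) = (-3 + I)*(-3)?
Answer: 864820/516049 ≈ 1.6758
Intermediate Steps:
P(G, I) = 9 - 3*I
(-4104889 + 1510429)/(P(3, -5)*(-32) - 1547379) = (-4104889 + 1510429)/((9 - 3*(-5))*(-32) - 1547379) = -2594460/((9 + 15)*(-32) - 1547379) = -2594460/(24*(-32) - 1547379) = -2594460/(-768 - 1547379) = -2594460/(-1548147) = -2594460*(-1/1548147) = 864820/516049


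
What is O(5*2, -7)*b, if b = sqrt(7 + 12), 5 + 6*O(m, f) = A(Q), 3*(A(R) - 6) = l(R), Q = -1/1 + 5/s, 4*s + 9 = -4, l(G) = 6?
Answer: sqrt(19)/2 ≈ 2.1795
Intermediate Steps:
s = -13/4 (s = -9/4 + (1/4)*(-4) = -9/4 - 1 = -13/4 ≈ -3.2500)
Q = -33/13 (Q = -1/1 + 5/(-13/4) = -1*1 + 5*(-4/13) = -1 - 20/13 = -33/13 ≈ -2.5385)
A(R) = 8 (A(R) = 6 + (1/3)*6 = 6 + 2 = 8)
O(m, f) = 1/2 (O(m, f) = -5/6 + (1/6)*8 = -5/6 + 4/3 = 1/2)
b = sqrt(19) ≈ 4.3589
O(5*2, -7)*b = sqrt(19)/2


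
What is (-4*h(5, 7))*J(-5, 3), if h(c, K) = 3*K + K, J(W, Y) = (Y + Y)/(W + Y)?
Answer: 336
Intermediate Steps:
J(W, Y) = 2*Y/(W + Y) (J(W, Y) = (2*Y)/(W + Y) = 2*Y/(W + Y))
h(c, K) = 4*K
(-4*h(5, 7))*J(-5, 3) = (-16*7)*(2*3/(-5 + 3)) = (-4*28)*(2*3/(-2)) = -224*3*(-1)/2 = -112*(-3) = 336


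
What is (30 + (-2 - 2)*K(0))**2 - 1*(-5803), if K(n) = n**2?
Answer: 6703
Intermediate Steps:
(30 + (-2 - 2)*K(0))**2 - 1*(-5803) = (30 + (-2 - 2)*0**2)**2 - 1*(-5803) = (30 - 4*0)**2 + 5803 = (30 + 0)**2 + 5803 = 30**2 + 5803 = 900 + 5803 = 6703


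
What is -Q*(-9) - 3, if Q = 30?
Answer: 267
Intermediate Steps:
-Q*(-9) - 3 = -1*30*(-9) - 3 = -30*(-9) - 3 = 270 - 3 = 267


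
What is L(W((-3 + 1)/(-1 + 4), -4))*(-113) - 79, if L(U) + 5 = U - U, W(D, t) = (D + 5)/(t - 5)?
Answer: 486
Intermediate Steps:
W(D, t) = (5 + D)/(-5 + t)
L(U) = -5 (L(U) = -5 + (U - U) = -5 + 0 = -5)
L(W((-3 + 1)/(-1 + 4), -4))*(-113) - 79 = -5*(-113) - 79 = 565 - 79 = 486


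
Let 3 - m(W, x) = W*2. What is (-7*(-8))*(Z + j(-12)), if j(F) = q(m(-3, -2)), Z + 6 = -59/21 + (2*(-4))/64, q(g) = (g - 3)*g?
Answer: 7571/3 ≈ 2523.7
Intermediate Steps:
m(W, x) = 3 - 2*W (m(W, x) = 3 - W*2 = 3 - 2*W)
q(g) = g*(-3 + g) (q(g) = (-3 + g)*g = g*(-3 + g))
Z = -1501/168 (Z = -6 + (-59/21 + (2*(-4))/64) = -6 + (-59*1/21 - 8*1/64) = -6 + (-59/21 - ⅛) = -6 - 493/168 = -1501/168 ≈ -8.9345)
j(F) = 54 (j(F) = (3 - 2*(-3))*(-3 + (3 - 2*(-3))) = (3 + 6)*(-3 + (3 + 6)) = 9*(-3 + 9) = 9*6 = 54)
(-7*(-8))*(Z + j(-12)) = (-7*(-8))*(-1501/168 + 54) = 56*(7571/168) = 7571/3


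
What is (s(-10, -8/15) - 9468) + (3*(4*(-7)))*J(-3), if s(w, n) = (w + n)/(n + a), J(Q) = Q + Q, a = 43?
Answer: -5710226/637 ≈ -8964.3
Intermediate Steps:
J(Q) = 2*Q
s(w, n) = (n + w)/(43 + n) (s(w, n) = (w + n)/(n + 43) = (n + w)/(43 + n))
(s(-10, -8/15) - 9468) + (3*(4*(-7)))*J(-3) = ((-8/15 - 10)/(43 - 8/15) - 9468) + (3*(4*(-7)))*(2*(-3)) = ((-8*1/15 - 10)/(43 - 8*1/15) - 9468) + (3*(-28))*(-6) = ((-8/15 - 10)/(43 - 8/15) - 9468) - 84*(-6) = (-158/15/(637/15) - 9468) + 504 = ((15/637)*(-158/15) - 9468) + 504 = (-158/637 - 9468) + 504 = -6031274/637 + 504 = -5710226/637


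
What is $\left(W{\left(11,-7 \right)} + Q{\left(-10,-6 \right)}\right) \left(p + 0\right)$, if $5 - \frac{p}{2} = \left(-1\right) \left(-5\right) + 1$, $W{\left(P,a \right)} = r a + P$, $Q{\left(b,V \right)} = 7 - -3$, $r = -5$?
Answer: $-112$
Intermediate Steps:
$Q{\left(b,V \right)} = 10$ ($Q{\left(b,V \right)} = 7 + 3 = 10$)
$W{\left(P,a \right)} = P - 5 a$ ($W{\left(P,a \right)} = - 5 a + P = P - 5 a$)
$p = -2$ ($p = 10 - 2 \left(\left(-1\right) \left(-5\right) + 1\right) = 10 - 2 \left(5 + 1\right) = 10 - 12 = -2$)
$\left(W{\left(11,-7 \right)} + Q{\left(-10,-6 \right)}\right) \left(p + 0\right) = \left(\left(11 - -35\right) + 10\right) \left(-2 + 0\right) = \left(\left(11 + 35\right) + 10\right) \left(-2\right) = \left(46 + 10\right) \left(-2\right) = 56 \left(-2\right) = -112$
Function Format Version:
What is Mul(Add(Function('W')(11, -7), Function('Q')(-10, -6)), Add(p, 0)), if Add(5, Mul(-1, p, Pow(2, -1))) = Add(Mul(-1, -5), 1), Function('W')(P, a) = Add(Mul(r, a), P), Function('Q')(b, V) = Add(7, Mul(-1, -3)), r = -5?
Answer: -112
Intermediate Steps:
Function('Q')(b, V) = 10 (Function('Q')(b, V) = Add(7, 3) = 10)
Function('W')(P, a) = Add(P, Mul(-5, a)) (Function('W')(P, a) = Add(Mul(-5, a), P) = Add(P, Mul(-5, a)))
p = -2 (p = Add(10, Mul(-2, Add(Mul(-1, -5), 1))) = Add(10, Mul(-2, Add(5, 1))) = Add(10, Mul(-2, 6)) = Add(10, -12) = -2)
Mul(Add(Function('W')(11, -7), Function('Q')(-10, -6)), Add(p, 0)) = Mul(Add(Add(11, Mul(-5, -7)), 10), Add(-2, 0)) = Mul(Add(Add(11, 35), 10), -2) = Mul(Add(46, 10), -2) = Mul(56, -2) = -112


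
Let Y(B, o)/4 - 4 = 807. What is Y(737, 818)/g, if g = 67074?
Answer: 1622/33537 ≈ 0.048365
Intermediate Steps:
Y(B, o) = 3244 (Y(B, o) = 16 + 4*807 = 16 + 3228 = 3244)
Y(737, 818)/g = 3244/67074 = 3244*(1/67074) = 1622/33537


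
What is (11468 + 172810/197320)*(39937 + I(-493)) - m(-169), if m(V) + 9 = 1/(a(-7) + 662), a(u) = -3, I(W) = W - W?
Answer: 5955974330299691/13003388 ≈ 4.5803e+8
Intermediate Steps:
I(W) = 0
m(V) = -5930/659 (m(V) = -9 + 1/(-3 + 662) = -9 + 1/659 = -5930/659)
(11468 + 172810/197320)*(39937 + I(-493)) - m(-169) = (11468 + 172810/197320)*(39937 + 0) - 1*(-5930/659) = (11468 + 172810*(1/197320))*39937 + 5930/659 = (11468 + 17281/19732)*39937 + 5930/659 = (226303857/19732)*39937 + 5930/659 = 9037897137009/19732 + 5930/659 = 5955974330299691/13003388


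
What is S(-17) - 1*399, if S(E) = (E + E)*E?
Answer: 179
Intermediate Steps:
S(E) = 2*E² (S(E) = (2*E)*E = 2*E²)
S(-17) - 1*399 = 2*(-17)² - 1*399 = 2*289 - 399 = 578 - 399 = 179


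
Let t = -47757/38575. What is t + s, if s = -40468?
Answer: -1561100857/38575 ≈ -40469.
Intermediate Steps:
t = -47757/38575 (t = -47757*1/38575 = -47757/38575 ≈ -1.2380)
t + s = -47757/38575 - 40468 = -1561100857/38575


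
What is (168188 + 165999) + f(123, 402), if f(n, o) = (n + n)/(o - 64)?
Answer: 56477726/169 ≈ 3.3419e+5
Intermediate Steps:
f(n, o) = 2*n/(-64 + o) (f(n, o) = (2*n)/(-64 + o) = 2*n/(-64 + o))
(168188 + 165999) + f(123, 402) = (168188 + 165999) + 2*123/(-64 + 402) = 334187 + 2*123/338 = 334187 + 2*123*(1/338) = 334187 + 123/169 = 56477726/169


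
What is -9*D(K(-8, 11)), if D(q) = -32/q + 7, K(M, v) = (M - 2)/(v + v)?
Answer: -3483/5 ≈ -696.60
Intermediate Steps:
K(M, v) = (-2 + M)/(2*v) (K(M, v) = (-2 + M)/((2*v)) = (-2 + M)*(1/(2*v)) = (-2 + M)/(2*v))
D(q) = 7 - 32/q (D(q) = -32/q + 7 = 7 - 32/q)
-9*D(K(-8, 11)) = -9*(7 - 32*22/(-2 - 8)) = -9*(7 - 32/((½)*(1/11)*(-10))) = -9*(7 - 32/(-5/11)) = -9*(7 - 32*(-11/5)) = -9*(7 + 352/5) = -9*387/5 = -3483/5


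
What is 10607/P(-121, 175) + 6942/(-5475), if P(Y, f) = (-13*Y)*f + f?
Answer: -24721341/20107850 ≈ -1.2294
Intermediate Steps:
P(Y, f) = f - 13*Y*f (P(Y, f) = -13*Y*f + f = f - 13*Y*f)
10607/P(-121, 175) + 6942/(-5475) = 10607/((175*(1 - 13*(-121)))) + 6942/(-5475) = 10607/((175*(1 + 1573))) + 6942*(-1/5475) = 10607/((175*1574)) - 2314/1825 = 10607/275450 - 2314/1825 = -24721341/20107850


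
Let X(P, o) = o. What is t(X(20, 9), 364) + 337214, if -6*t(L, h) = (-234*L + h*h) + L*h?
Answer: 944809/3 ≈ 3.1494e+5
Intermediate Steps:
t(L, h) = 39*L - h²/6 - L*h/6 (t(L, h) = -((-234*L + h*h) + L*h)/6 = -((-234*L + h²) + L*h)/6 = -((h² - 234*L) + L*h)/6 = -(h² - 234*L + L*h)/6 = 39*L - h²/6 - L*h/6)
t(X(20, 9), 364) + 337214 = (39*9 - ⅙*364² - ⅙*9*364) + 337214 = (351 - ⅙*132496 - 546) + 337214 = (351 - 66248/3 - 546) + 337214 = -66833/3 + 337214 = 944809/3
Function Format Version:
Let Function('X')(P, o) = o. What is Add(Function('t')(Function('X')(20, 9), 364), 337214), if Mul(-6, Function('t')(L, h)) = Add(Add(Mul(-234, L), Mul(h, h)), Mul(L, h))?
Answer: Rational(944809, 3) ≈ 3.1494e+5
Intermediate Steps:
Function('t')(L, h) = Add(Mul(39, L), Mul(Rational(-1, 6), Pow(h, 2)), Mul(Rational(-1, 6), L, h)) (Function('t')(L, h) = Mul(Rational(-1, 6), Add(Add(Mul(-234, L), Mul(h, h)), Mul(L, h))) = Mul(Rational(-1, 6), Add(Add(Mul(-234, L), Pow(h, 2)), Mul(L, h))) = Mul(Rational(-1, 6), Add(Add(Pow(h, 2), Mul(-234, L)), Mul(L, h))) = Mul(Rational(-1, 6), Add(Pow(h, 2), Mul(-234, L), Mul(L, h))) = Add(Mul(39, L), Mul(Rational(-1, 6), Pow(h, 2)), Mul(Rational(-1, 6), L, h)))
Add(Function('t')(Function('X')(20, 9), 364), 337214) = Add(Add(Mul(39, 9), Mul(Rational(-1, 6), Pow(364, 2)), Mul(Rational(-1, 6), 9, 364)), 337214) = Add(Add(351, Mul(Rational(-1, 6), 132496), -546), 337214) = Add(Add(351, Rational(-66248, 3), -546), 337214) = Add(Rational(-66833, 3), 337214) = Rational(944809, 3)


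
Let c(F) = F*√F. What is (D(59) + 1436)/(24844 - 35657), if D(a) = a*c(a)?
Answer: -1436/10813 - 3481*√59/10813 ≈ -2.6056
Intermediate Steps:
c(F) = F^(3/2)
D(a) = a^(5/2) (D(a) = a*a^(3/2) = a^(5/2))
(D(59) + 1436)/(24844 - 35657) = (59^(5/2) + 1436)/(24844 - 35657) = (3481*√59 + 1436)/(-10813) = (1436 + 3481*√59)*(-1/10813) = -1436/10813 - 3481*√59/10813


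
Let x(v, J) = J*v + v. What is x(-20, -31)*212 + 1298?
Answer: 128498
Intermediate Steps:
x(v, J) = v + J*v
x(-20, -31)*212 + 1298 = -20*(1 - 31)*212 + 1298 = -20*(-30)*212 + 1298 = 600*212 + 1298 = 127200 + 1298 = 128498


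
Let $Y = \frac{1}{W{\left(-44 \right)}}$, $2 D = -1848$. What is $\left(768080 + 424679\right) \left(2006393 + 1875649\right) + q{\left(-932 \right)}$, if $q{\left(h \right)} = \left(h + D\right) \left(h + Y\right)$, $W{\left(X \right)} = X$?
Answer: $\frac{50933764900834}{11} \approx 4.6303 \cdot 10^{12}$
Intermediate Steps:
$D = -924$ ($D = \frac{1}{2} \left(-1848\right) = -924$)
$Y = - \frac{1}{44}$ ($Y = \frac{1}{-44} = - \frac{1}{44} \approx -0.022727$)
$q{\left(h \right)} = \left(-924 + h\right) \left(- \frac{1}{44} + h\right)$ ($q{\left(h \right)} = \left(h - 924\right) \left(h - \frac{1}{44}\right) = \left(-924 + h\right) \left(- \frac{1}{44} + h\right)$)
$\left(768080 + 424679\right) \left(2006393 + 1875649\right) + q{\left(-932 \right)} = \left(768080 + 424679\right) \left(2006393 + 1875649\right) + \left(21 + \left(-932\right)^{2} - - \frac{9473081}{11}\right) = 1192759 \cdot 3882042 + \left(21 + 868624 + \frac{9473081}{11}\right) = 4630340533878 + \frac{19028176}{11} = \frac{50933764900834}{11}$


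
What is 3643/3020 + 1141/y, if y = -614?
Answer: -604509/927140 ≈ -0.65201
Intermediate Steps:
3643/3020 + 1141/y = 3643/3020 + 1141/(-614) = 3643*(1/3020) + 1141*(-1/614) = 3643/3020 - 1141/614 = -604509/927140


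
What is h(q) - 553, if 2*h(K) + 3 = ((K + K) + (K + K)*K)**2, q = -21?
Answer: 704491/2 ≈ 3.5225e+5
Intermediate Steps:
h(K) = -3/2 + (2*K + 2*K**2)**2/2 (h(K) = -3/2 + ((K + K) + (K + K)*K)**2/2 = -3/2 + (2*K + (2*K)*K)**2/2 = -3/2 + (2*K + 2*K**2)**2/2)
h(q) - 553 = (-3/2 + 2*(-21)**2*(1 - 21)**2) - 553 = (-3/2 + 2*441*(-20)**2) - 553 = (-3/2 + 2*441*400) - 553 = (-3/2 + 352800) - 553 = 705597/2 - 553 = 704491/2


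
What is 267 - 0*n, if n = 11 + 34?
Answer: 267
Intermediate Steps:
n = 45
267 - 0*n = 267 - 0*45 = 267 - 1*0 = 267 + 0 = 267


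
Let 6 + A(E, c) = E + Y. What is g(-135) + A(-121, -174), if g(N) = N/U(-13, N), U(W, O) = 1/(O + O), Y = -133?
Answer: 36190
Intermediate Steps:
U(W, O) = 1/(2*O)
g(N) = 2*N² (g(N) = N/((1/(2*N))) = N*(2*N) = 2*N²)
A(E, c) = -139 + E (A(E, c) = -6 + (E - 133) = -6 + (-133 + E) = -139 + E)
g(-135) + A(-121, -174) = 2*(-135)² + (-139 - 121) = 2*18225 - 260 = 36450 - 260 = 36190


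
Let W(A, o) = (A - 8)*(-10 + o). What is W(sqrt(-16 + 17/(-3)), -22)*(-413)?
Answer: -105728 + 13216*I*sqrt(195)/3 ≈ -1.0573e+5 + 61517.0*I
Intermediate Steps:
W(A, o) = (-10 + o)*(-8 + A) (W(A, o) = (-8 + A)*(-10 + o) = (-10 + o)*(-8 + A))
W(sqrt(-16 + 17/(-3)), -22)*(-413) = (80 - 10*sqrt(-16 + 17/(-3)) - 8*(-22) + sqrt(-16 + 17/(-3))*(-22))*(-413) = (80 - 10*sqrt(-16 + 17*(-1/3)) + 176 + sqrt(-16 + 17*(-1/3))*(-22))*(-413) = (80 - 10*sqrt(-16 - 17/3) + 176 + sqrt(-16 - 17/3)*(-22))*(-413) = (80 - 10*I*sqrt(195)/3 + 176 + sqrt(-65/3)*(-22))*(-413) = (80 - 10*I*sqrt(195)/3 + 176 + (I*sqrt(195)/3)*(-22))*(-413) = (80 - 10*I*sqrt(195)/3 + 176 - 22*I*sqrt(195)/3)*(-413) = (256 - 32*I*sqrt(195)/3)*(-413) = -105728 + 13216*I*sqrt(195)/3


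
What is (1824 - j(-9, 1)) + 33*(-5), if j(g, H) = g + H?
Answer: 1667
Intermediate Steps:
j(g, H) = H + g
(1824 - j(-9, 1)) + 33*(-5) = (1824 - (1 - 9)) + 33*(-5) = (1824 - 1*(-8)) - 165 = (1824 + 8) - 165 = 1832 - 165 = 1667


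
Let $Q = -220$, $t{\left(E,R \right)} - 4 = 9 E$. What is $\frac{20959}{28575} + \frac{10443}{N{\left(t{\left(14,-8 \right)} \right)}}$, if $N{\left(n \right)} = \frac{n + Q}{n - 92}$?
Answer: $- \frac{125973836}{28575} \approx -4408.5$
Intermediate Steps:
$t{\left(E,R \right)} = 4 + 9 E$
$N{\left(n \right)} = \frac{-220 + n}{-92 + n}$ ($N{\left(n \right)} = \frac{n - 220}{n - 92} = \frac{-220 + n}{-92 + n}$)
$\frac{20959}{28575} + \frac{10443}{N{\left(t{\left(14,-8 \right)} \right)}} = \frac{20959}{28575} + \frac{10443}{\frac{1}{-92 + \left(4 + 9 \cdot 14\right)} \left(-220 + \left(4 + 9 \cdot 14\right)\right)} = 20959 \cdot \frac{1}{28575} + \frac{10443}{\frac{1}{-92 + \left(4 + 126\right)} \left(-220 + \left(4 + 126\right)\right)} = \frac{20959}{28575} + \frac{10443}{\frac{1}{-92 + 130} \left(-220 + 130\right)} = \frac{20959}{28575} + \frac{10443}{\frac{1}{38} \left(-90\right)} = \frac{20959}{28575} + \frac{10443}{- \frac{45}{19}} = \frac{20959}{28575} + 10443 \left(- \frac{19}{45}\right) = \frac{20959}{28575} - \frac{66139}{15} = - \frac{125973836}{28575}$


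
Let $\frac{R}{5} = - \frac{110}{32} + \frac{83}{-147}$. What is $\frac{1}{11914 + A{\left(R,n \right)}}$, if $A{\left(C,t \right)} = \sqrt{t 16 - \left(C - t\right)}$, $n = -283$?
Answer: $\frac{28021728}{333862135799} - \frac{28 i \sqrt{33805221}}{333862135799} \approx 8.3932 \cdot 10^{-5} - 4.8762 \cdot 10^{-7} i$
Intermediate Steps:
$R = - \frac{47065}{2352}$ ($R = 5 \left(- \frac{110}{32} + \frac{83}{-147}\right) = 5 \left(\left(-110\right) \frac{1}{32} + 83 \left(- \frac{1}{147}\right)\right) = 5 \left(- \frac{55}{16} - \frac{83}{147}\right) = 5 \left(- \frac{9413}{2352}\right) = - \frac{47065}{2352} \approx -20.011$)
$A{\left(C,t \right)} = \sqrt{- C + 17 t}$ ($A{\left(C,t \right)} = \sqrt{16 t - \left(C - t\right)} = \sqrt{- C + 17 t}$)
$\frac{1}{11914 + A{\left(R,n \right)}} = \frac{1}{11914 + \sqrt{\left(-1\right) \left(- \frac{47065}{2352}\right) + 17 \left(-283\right)}} = \frac{1}{11914 + \sqrt{\frac{47065}{2352} - 4811}} = \frac{1}{11914 + \sqrt{- \frac{11268407}{2352}}} = \frac{1}{11914 + \frac{i \sqrt{33805221}}{84}}$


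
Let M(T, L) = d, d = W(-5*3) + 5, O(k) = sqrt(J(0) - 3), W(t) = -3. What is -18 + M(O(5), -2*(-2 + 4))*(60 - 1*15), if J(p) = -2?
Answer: 72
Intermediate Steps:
O(k) = I*sqrt(5) (O(k) = sqrt(-2 - 3) = sqrt(-5) = I*sqrt(5))
d = 2 (d = -3 + 5 = 2)
M(T, L) = 2
-18 + M(O(5), -2*(-2 + 4))*(60 - 1*15) = -18 + 2*(60 - 1*15) = -18 + 2*(60 - 15) = -18 + 2*45 = -18 + 90 = 72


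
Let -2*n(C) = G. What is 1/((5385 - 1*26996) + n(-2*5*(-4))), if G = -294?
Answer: -1/21464 ≈ -4.6590e-5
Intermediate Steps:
n(C) = 147 (n(C) = -½*(-294) = 147)
1/((5385 - 1*26996) + n(-2*5*(-4))) = 1/((5385 - 1*26996) + 147) = 1/((5385 - 26996) + 147) = 1/(-21611 + 147) = 1/(-21464) = -1/21464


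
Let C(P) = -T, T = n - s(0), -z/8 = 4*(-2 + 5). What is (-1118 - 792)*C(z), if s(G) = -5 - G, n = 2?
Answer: 13370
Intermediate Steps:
z = -96 (z = -32*(-2 + 5) = -32*3 = -8*12 = -96)
T = 7 (T = 2 - (-5 - 1*0) = 2 - (-5 + 0) = 2 - 1*(-5) = 2 + 5 = 7)
C(P) = -7 (C(P) = -1*7 = -7)
(-1118 - 792)*C(z) = (-1118 - 792)*(-7) = -1910*(-7) = 13370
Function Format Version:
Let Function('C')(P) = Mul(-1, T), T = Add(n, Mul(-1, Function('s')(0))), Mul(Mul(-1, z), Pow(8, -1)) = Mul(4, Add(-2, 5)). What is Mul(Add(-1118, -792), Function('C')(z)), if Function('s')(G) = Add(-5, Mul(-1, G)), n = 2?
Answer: 13370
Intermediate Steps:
z = -96 (z = Mul(-8, Mul(4, Add(-2, 5))) = Mul(-8, Mul(4, 3)) = Mul(-8, 12) = -96)
T = 7 (T = Add(2, Mul(-1, Add(-5, Mul(-1, 0)))) = Add(2, Mul(-1, Add(-5, 0))) = Add(2, Mul(-1, -5)) = Add(2, 5) = 7)
Function('C')(P) = -7 (Function('C')(P) = Mul(-1, 7) = -7)
Mul(Add(-1118, -792), Function('C')(z)) = Mul(Add(-1118, -792), -7) = Mul(-1910, -7) = 13370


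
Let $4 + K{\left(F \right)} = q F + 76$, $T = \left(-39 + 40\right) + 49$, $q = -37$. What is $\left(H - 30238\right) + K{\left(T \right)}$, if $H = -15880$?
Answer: $-47896$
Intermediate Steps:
$T = 50$ ($T = 1 + 49 = 50$)
$K{\left(F \right)} = 72 - 37 F$ ($K{\left(F \right)} = -4 - \left(-76 + 37 F\right) = 72 - 37 F$)
$\left(H - 30238\right) + K{\left(T \right)} = \left(-15880 - 30238\right) + \left(72 - 1850\right) = -46118 + \left(72 - 1850\right) = -46118 - 1778 = -47896$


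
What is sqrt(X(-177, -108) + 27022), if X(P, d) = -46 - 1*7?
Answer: sqrt(26969) ≈ 164.22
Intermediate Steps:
X(P, d) = -53 (X(P, d) = -46 - 7 = -53)
sqrt(X(-177, -108) + 27022) = sqrt(-53 + 27022) = sqrt(26969)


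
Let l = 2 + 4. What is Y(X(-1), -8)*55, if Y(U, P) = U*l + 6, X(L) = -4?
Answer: -990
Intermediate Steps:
l = 6
Y(U, P) = 6 + 6*U (Y(U, P) = U*6 + 6 = 6*U + 6 = 6 + 6*U)
Y(X(-1), -8)*55 = (6 + 6*(-4))*55 = (6 - 24)*55 = -18*55 = -990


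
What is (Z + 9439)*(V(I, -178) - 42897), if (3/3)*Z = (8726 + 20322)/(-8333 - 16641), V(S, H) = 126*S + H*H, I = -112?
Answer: -2984558062425/12487 ≈ -2.3901e+8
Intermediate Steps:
V(S, H) = H**2 + 126*S (V(S, H) = 126*S + H**2 = H**2 + 126*S)
Z = -14524/12487 (Z = (8726 + 20322)/(-8333 - 16641) = 29048/(-24974) = 29048*(-1/24974) = -14524/12487 ≈ -1.1631)
(Z + 9439)*(V(I, -178) - 42897) = (-14524/12487 + 9439)*(((-178)**2 + 126*(-112)) - 42897) = 117850269*((31684 - 14112) - 42897)/12487 = 117850269*(17572 - 42897)/12487 = (117850269/12487)*(-25325) = -2984558062425/12487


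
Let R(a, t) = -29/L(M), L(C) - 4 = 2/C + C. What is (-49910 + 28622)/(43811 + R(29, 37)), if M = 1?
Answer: -6209/12777 ≈ -0.48595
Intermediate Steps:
L(C) = 4 + C + 2/C (L(C) = 4 + (2/C + C) = 4 + (C + 2/C) = 4 + C + 2/C)
R(a, t) = -29/7 (R(a, t) = -29/(4 + 1 + 2/1) = -29/(4 + 1 + 2*1) = -29/(4 + 1 + 2) = -29/7)
(-49910 + 28622)/(43811 + R(29, 37)) = (-49910 + 28622)/(43811 - 29/7) = -21288/306648/7 = -21288*7/306648 = -6209/12777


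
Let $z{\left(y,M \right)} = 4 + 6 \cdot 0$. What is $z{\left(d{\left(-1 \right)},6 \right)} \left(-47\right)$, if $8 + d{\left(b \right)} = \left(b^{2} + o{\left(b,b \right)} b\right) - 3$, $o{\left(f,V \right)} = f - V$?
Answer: $-188$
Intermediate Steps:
$d{\left(b \right)} = -11 + b^{2}$ ($d{\left(b \right)} = -8 - \left(3 - b^{2} - \left(b - b\right) b\right) = -8 + \left(\left(b^{2} + 0 b\right) - 3\right) = -8 + \left(\left(b^{2} + 0\right) - 3\right) = -8 + \left(b^{2} - 3\right) = -8 + \left(-3 + b^{2}\right) = -11 + b^{2}$)
$z{\left(y,M \right)} = 4$ ($z{\left(y,M \right)} = 4 + 0 = 4$)
$z{\left(d{\left(-1 \right)},6 \right)} \left(-47\right) = 4 \left(-47\right) = -188$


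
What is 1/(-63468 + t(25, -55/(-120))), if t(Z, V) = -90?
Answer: -1/63558 ≈ -1.5734e-5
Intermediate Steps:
1/(-63468 + t(25, -55/(-120))) = 1/(-63468 - 90) = 1/(-63558) = -1/63558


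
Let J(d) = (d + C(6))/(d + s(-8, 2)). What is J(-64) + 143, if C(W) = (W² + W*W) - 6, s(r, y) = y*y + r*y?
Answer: 5433/38 ≈ 142.97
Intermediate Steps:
s(r, y) = y² + r*y
C(W) = -6 + 2*W² (C(W) = (W² + W²) - 6 = 2*W² - 6 = -6 + 2*W²)
J(d) = (66 + d)/(-12 + d) (J(d) = (d + (-6 + 2*6²))/(d + 2*(-8 + 2)) = (d + (-6 + 2*36))/(d + 2*(-6)) = (d + (-6 + 72))/(d - 12) = (d + 66)/(-12 + d) = (66 + d)/(-12 + d))
J(-64) + 143 = (66 - 64)/(-12 - 64) + 143 = 2/(-76) + 143 = -1/76*2 + 143 = -1/38 + 143 = 5433/38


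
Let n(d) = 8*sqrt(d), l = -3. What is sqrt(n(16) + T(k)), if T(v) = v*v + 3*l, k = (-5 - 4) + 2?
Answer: 6*sqrt(2) ≈ 8.4853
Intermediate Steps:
k = -7 (k = -9 + 2 = -7)
T(v) = -9 + v**2 (T(v) = v*v + 3*(-3) = v**2 - 9 = -9 + v**2)
sqrt(n(16) + T(k)) = sqrt(8*sqrt(16) + (-9 + (-7)**2)) = sqrt(8*4 + (-9 + 49)) = sqrt(32 + 40) = sqrt(72) = 6*sqrt(2)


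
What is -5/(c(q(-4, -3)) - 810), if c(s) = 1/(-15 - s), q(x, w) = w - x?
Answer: 80/12961 ≈ 0.0061724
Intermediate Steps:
-5/(c(q(-4, -3)) - 810) = -5/(-1/(15 + (-3 - 1*(-4))) - 810) = -5/(-1/(15 + (-3 + 4)) - 810) = -5/(-1/(15 + 1) - 810) = -5/(-1/16 - 810) = -5/(-12961/16) = -16/12961*(-5) = 80/12961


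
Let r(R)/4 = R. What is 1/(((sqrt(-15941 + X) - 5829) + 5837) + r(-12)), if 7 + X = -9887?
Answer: -8/5487 - I*sqrt(25835)/27435 ≈ -0.001458 - 0.0058587*I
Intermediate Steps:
X = -9894 (X = -7 - 9887 = -9894)
r(R) = 4*R
1/(((sqrt(-15941 + X) - 5829) + 5837) + r(-12)) = 1/(((sqrt(-15941 - 9894) - 5829) + 5837) + 4*(-12)) = 1/(((sqrt(-25835) - 5829) + 5837) - 48) = 1/(((I*sqrt(25835) - 5829) + 5837) - 48) = 1/(((-5829 + I*sqrt(25835)) + 5837) - 48) = 1/((8 + I*sqrt(25835)) - 48) = 1/(-40 + I*sqrt(25835))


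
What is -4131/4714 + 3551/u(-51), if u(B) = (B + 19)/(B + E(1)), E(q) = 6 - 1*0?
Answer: 376570719/75424 ≈ 4992.7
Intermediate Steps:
E(q) = 6 (E(q) = 6 + 0 = 6)
u(B) = (19 + B)/(6 + B) (u(B) = (B + 19)/(B + 6) = (19 + B)/(6 + B))
-4131/4714 + 3551/u(-51) = -4131/4714 + 3551/(((19 - 51)/(6 - 51))) = -4131*1/4714 + 3551/((-32/(-45))) = -4131/4714 + 3551/((-1/45*(-32))) = -4131/4714 + 3551/(32/45) = -4131/4714 + 3551*(45/32) = -4131/4714 + 159795/32 = 376570719/75424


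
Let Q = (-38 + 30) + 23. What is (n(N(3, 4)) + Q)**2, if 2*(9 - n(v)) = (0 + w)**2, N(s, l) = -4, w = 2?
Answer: 484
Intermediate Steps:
Q = 15 (Q = -8 + 23 = 15)
n(v) = 7 (n(v) = 9 - (0 + 2)**2/2 = 9 - 1/2*2**2 = 9 - 1/2*4 = 9 - 2 = 7)
(n(N(3, 4)) + Q)**2 = (7 + 15)**2 = 22**2 = 484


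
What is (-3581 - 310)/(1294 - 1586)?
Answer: 3891/292 ≈ 13.325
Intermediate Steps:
(-3581 - 310)/(1294 - 1586) = -3891/(-292) = -3891*(-1/292) = 3891/292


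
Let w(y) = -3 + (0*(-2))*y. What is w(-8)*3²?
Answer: -27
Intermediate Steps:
w(y) = -3 (w(y) = -3 + 0*y = -3 + 0 = -3)
w(-8)*3² = -3*3² = -3*9 = -27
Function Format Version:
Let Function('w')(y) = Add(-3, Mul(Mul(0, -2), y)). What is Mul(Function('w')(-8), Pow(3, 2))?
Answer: -27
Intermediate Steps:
Function('w')(y) = -3 (Function('w')(y) = Add(-3, Mul(0, y)) = Add(-3, 0) = -3)
Mul(Function('w')(-8), Pow(3, 2)) = Mul(-3, Pow(3, 2)) = Mul(-3, 9) = -27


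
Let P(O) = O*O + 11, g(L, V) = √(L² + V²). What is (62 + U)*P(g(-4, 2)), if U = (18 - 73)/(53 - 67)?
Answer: 28613/14 ≈ 2043.8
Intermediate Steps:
U = 55/14 (U = -55/(-14) = -55*(-1/14) = 55/14 ≈ 3.9286)
P(O) = 11 + O² (P(O) = O² + 11 = 11 + O²)
(62 + U)*P(g(-4, 2)) = (62 + 55/14)*(11 + (√((-4)² + 2²))²) = 923*(11 + (√(16 + 4))²)/14 = 923*(11 + (√20)²)/14 = 923*(11 + (2*√5)²)/14 = 923*(11 + 20)/14 = (923/14)*31 = 28613/14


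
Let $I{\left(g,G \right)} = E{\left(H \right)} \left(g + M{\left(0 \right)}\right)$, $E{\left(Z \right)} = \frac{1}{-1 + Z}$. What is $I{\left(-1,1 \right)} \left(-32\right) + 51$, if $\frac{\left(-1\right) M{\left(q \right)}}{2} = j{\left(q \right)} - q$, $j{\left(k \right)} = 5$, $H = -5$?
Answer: $- \frac{23}{3} \approx -7.6667$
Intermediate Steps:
$M{\left(q \right)} = -10 + 2 q$ ($M{\left(q \right)} = - 2 \left(5 - q\right) = -10 + 2 q$)
$I{\left(g,G \right)} = \frac{5}{3} - \frac{g}{6}$ ($I{\left(g,G \right)} = \frac{g + \left(-10 + 2 \cdot 0\right)}{-1 - 5} = \frac{g + \left(-10 + 0\right)}{-6} = - \frac{g - 10}{6} = - \frac{-10 + g}{6} = \frac{5}{3} - \frac{g}{6}$)
$I{\left(-1,1 \right)} \left(-32\right) + 51 = \left(\frac{5}{3} - - \frac{1}{6}\right) \left(-32\right) + 51 = \left(\frac{5}{3} + \frac{1}{6}\right) \left(-32\right) + 51 = \frac{11}{6} \left(-32\right) + 51 = - \frac{176}{3} + 51 = - \frac{23}{3}$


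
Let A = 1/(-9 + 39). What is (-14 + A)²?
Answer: 175561/900 ≈ 195.07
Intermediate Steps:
A = 1/30 ≈ 0.033333
(-14 + A)² = (-14 + 1/30)² = (-419/30)² = 175561/900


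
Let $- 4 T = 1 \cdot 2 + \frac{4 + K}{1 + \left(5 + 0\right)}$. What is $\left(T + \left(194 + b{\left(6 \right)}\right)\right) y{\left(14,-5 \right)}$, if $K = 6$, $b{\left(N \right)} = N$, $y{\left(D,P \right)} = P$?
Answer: $- \frac{11945}{12} \approx -995.42$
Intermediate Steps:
$T = - \frac{11}{12}$ ($T = - \frac{1 \cdot 2 + \frac{4 + 6}{1 + \left(5 + 0\right)}}{4} = - \frac{2 + \frac{10}{1 + 5}}{4} = - \frac{2 + \frac{10}{6}}{4} = - \frac{2 + 10 \cdot \frac{1}{6}}{4} = - \frac{2 + \frac{5}{3}}{4} = \left(- \frac{1}{4}\right) \frac{11}{3} = - \frac{11}{12} \approx -0.91667$)
$\left(T + \left(194 + b{\left(6 \right)}\right)\right) y{\left(14,-5 \right)} = \left(- \frac{11}{12} + \left(194 + 6\right)\right) \left(-5\right) = \left(- \frac{11}{12} + 200\right) \left(-5\right) = \frac{2389}{12} \left(-5\right) = - \frac{11945}{12}$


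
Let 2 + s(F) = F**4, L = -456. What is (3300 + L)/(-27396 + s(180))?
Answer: 1422/524866301 ≈ 2.7093e-6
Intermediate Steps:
s(F) = -2 + F**4
(3300 + L)/(-27396 + s(180)) = (3300 - 456)/(-27396 + (-2 + 180**4)) = 2844/(-27396 + (-2 + 1049760000)) = 2844/(-27396 + 1049759998) = 2844/1049732602 = 2844*(1/1049732602) = 1422/524866301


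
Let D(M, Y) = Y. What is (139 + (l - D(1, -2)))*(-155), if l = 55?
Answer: -30380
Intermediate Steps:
(139 + (l - D(1, -2)))*(-155) = (139 + (55 - 1*(-2)))*(-155) = (139 + (55 + 2))*(-155) = (139 + 57)*(-155) = 196*(-155) = -30380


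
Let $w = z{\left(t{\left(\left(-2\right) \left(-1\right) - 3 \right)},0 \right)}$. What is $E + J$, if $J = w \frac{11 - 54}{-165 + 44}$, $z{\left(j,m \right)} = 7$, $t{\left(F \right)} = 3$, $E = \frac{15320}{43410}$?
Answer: $\frac{1492013}{525261} \approx 2.8405$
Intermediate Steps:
$E = \frac{1532}{4341}$ ($E = 15320 \cdot \frac{1}{43410} = \frac{1532}{4341} \approx 0.35291$)
$w = 7$
$J = \frac{301}{121}$ ($J = 7 \frac{11 - 54}{-165 + 44} = 7 \left(- \frac{43}{-121}\right) = 7 \left(\left(-43\right) \left(- \frac{1}{121}\right)\right) = 7 \cdot \frac{43}{121} = \frac{301}{121} \approx 2.4876$)
$E + J = \frac{1532}{4341} + \frac{301}{121} = \frac{1492013}{525261}$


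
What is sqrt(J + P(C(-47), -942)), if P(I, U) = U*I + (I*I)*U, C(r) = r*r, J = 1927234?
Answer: I*sqrt(4596813146) ≈ 67800.0*I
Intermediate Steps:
C(r) = r**2
P(I, U) = I*U + U*I**2 (P(I, U) = I*U + I**2*U = I*U + U*I**2)
sqrt(J + P(C(-47), -942)) = sqrt(1927234 + (-47)**2*(-942)*(1 + (-47)**2)) = sqrt(1927234 + 2209*(-942)*(1 + 2209)) = sqrt(1927234 + 2209*(-942)*2210) = sqrt(1927234 - 4598740380) = sqrt(-4596813146) = I*sqrt(4596813146)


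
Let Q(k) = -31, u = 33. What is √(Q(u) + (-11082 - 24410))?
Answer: 3*I*√3947 ≈ 188.48*I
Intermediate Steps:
√(Q(u) + (-11082 - 24410)) = √(-31 + (-11082 - 24410)) = √(-31 - 35492) = √(-35523) = 3*I*√3947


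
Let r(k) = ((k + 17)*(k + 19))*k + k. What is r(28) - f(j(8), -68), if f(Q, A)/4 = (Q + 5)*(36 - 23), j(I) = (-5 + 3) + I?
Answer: 58676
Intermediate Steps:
j(I) = -2 + I
r(k) = k + k*(17 + k)*(19 + k) (r(k) = ((17 + k)*(19 + k))*k + k = k*(17 + k)*(19 + k) + k = k + k*(17 + k)*(19 + k))
f(Q, A) = 260 + 52*Q (f(Q, A) = 4*((Q + 5)*(36 - 23)) = 4*((5 + Q)*13) = 4*(65 + 13*Q) = 260 + 52*Q)
r(28) - f(j(8), -68) = 28*(324 + 28**2 + 36*28) - (260 + 52*(-2 + 8)) = 28*(324 + 784 + 1008) - (260 + 52*6) = 28*2116 - (260 + 312) = 59248 - 1*572 = 59248 - 572 = 58676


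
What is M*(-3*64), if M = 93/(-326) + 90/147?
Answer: -501408/7987 ≈ -62.778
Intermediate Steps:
M = 5223/15974 (M = 93*(-1/326) + 90*(1/147) = -93/326 + 30/49 = 5223/15974 ≈ 0.32697)
M*(-3*64) = 5223*(-3*64)/15974 = (5223/15974)*(-192) = -501408/7987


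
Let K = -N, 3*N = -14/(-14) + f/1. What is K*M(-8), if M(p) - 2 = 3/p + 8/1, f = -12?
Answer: 847/24 ≈ 35.292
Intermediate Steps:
N = -11/3 (N = (-14/(-14) - 12/1)/3 = (-14*(-1/14) - 12*1)/3 = (1 - 12)/3 = (⅓)*(-11) = -11/3 ≈ -3.6667)
M(p) = 10 + 3/p (M(p) = 2 + (3/p + 8/1) = 2 + (3/p + 8*1) = 2 + (3/p + 8) = 2 + (8 + 3/p) = 10 + 3/p)
K = 11/3 (K = -1*(-11/3) = 11/3 ≈ 3.6667)
K*M(-8) = 11*(10 + 3/(-8))/3 = 11*(10 + 3*(-⅛))/3 = 11*(10 - 3/8)/3 = (11/3)*(77/8) = 847/24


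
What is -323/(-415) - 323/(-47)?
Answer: 149226/19505 ≈ 7.6507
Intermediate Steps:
-323/(-415) - 323/(-47) = -323*(-1/415) - 323*(-1/47) = 323/415 + 323/47 = 149226/19505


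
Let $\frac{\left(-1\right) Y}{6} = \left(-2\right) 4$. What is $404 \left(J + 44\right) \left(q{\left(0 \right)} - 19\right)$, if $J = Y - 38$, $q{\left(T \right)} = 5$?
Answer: $-305424$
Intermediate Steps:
$Y = 48$ ($Y = - 6 \left(\left(-2\right) 4\right) = \left(-6\right) \left(-8\right) = 48$)
$J = 10$ ($J = 48 - 38 = 10$)
$404 \left(J + 44\right) \left(q{\left(0 \right)} - 19\right) = 404 \left(10 + 44\right) \left(5 - 19\right) = 404 \cdot 54 \left(-14\right) = 404 \left(-756\right) = -305424$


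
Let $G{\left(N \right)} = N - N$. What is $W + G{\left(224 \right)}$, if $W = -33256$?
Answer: $-33256$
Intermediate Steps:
$G{\left(N \right)} = 0$
$W + G{\left(224 \right)} = -33256 + 0 = -33256$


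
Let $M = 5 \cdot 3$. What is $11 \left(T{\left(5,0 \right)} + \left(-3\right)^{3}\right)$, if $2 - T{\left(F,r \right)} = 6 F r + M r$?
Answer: $-275$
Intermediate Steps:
$M = 15$
$T{\left(F,r \right)} = 2 - 15 r - 6 F r$ ($T{\left(F,r \right)} = 2 - \left(6 F r + 15 r\right) = 2 - \left(15 r + 6 F r\right) = 2 - 15 r - 6 F r$)
$11 \left(T{\left(5,0 \right)} + \left(-3\right)^{3}\right) = 11 \left(\left(2 - 0 - 30 \cdot 0\right) + \left(-3\right)^{3}\right) = 11 \left(\left(2 + 0 + 0\right) - 27\right) = 11 \left(2 - 27\right) = 11 \left(-25\right) = -275$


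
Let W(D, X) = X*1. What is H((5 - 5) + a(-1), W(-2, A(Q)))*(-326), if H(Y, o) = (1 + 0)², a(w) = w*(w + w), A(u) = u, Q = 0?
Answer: -326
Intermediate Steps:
a(w) = 2*w² (a(w) = w*(2*w) = 2*w²)
W(D, X) = X
H(Y, o) = 1 (H(Y, o) = 1² = 1)
H((5 - 5) + a(-1), W(-2, A(Q)))*(-326) = 1*(-326) = -326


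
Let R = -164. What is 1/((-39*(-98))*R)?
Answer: -1/626808 ≈ -1.5954e-6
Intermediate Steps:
1/((-39*(-98))*R) = 1/(-39*(-98)*(-164)) = 1/(3822*(-164)) = 1/(-626808) = -1/626808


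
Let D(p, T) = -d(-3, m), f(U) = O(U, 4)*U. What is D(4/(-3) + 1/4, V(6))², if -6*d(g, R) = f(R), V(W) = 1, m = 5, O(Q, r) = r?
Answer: 100/9 ≈ 11.111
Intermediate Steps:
f(U) = 4*U
d(g, R) = -2*R/3
D(p, T) = 10/3 (D(p, T) = -(-2)*5/3 = -1*(-10/3) = 10/3)
D(4/(-3) + 1/4, V(6))² = (10/3)² = 100/9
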